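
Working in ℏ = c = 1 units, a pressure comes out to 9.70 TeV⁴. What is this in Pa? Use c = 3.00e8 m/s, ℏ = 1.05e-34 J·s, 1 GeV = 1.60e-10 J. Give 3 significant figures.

2.03e50 Pa

Pressure is [E]/[L]³ = [E]⁴/(ℏc)³.
1 GeV⁴ → 1/(ℏc)³ × (1 GeV in J)⁴ = 2.10e37 Pa.
Convert the energy scale: 9.70 TeV⁴ = 9.70e12 GeV⁴.
Result: 9.70e12 × 2.10e37 = 2.03e50 Pa.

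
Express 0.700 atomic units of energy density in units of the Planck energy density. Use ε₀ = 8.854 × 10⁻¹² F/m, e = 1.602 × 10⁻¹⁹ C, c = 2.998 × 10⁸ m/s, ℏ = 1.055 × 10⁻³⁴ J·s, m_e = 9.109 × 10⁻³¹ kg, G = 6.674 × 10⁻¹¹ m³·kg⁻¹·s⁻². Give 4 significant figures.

4.426 × 10⁻¹⁰¹

atomic unit of energy density: u_au = E_h/a₀³ = m_e⁴e¹⁰/((4πε₀)⁵ℏ⁸) = 2.929 × 10¹³ J/m³
Planck energy density: u_P = c⁷/(ℏG²) = 4.632 × 10¹¹³ J/m³
0.700 × 2.929 × 10¹³ / 4.632 × 10¹¹³ = 4.426 × 10⁻¹⁰¹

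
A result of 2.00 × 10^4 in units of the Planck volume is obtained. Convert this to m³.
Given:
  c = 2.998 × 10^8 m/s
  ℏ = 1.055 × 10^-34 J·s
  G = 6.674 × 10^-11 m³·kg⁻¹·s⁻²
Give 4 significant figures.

One Planck volume: V_P = (ℏG/c³)^(3/2) = 4.224 × 10^-105 m³.
2.00 × 10^4 × 4.224 × 10^-105 m³ = 8.448 × 10^-101 m³

8.448 × 10^-101 m³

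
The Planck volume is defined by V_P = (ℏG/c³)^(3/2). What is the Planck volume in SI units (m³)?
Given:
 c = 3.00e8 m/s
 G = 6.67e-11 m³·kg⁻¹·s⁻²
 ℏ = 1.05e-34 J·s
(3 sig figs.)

V_P = (ℏG/c³)^(3/2)
  = √(1.75e-209)
  = 4.18e-105 m³

4.18e-105 m³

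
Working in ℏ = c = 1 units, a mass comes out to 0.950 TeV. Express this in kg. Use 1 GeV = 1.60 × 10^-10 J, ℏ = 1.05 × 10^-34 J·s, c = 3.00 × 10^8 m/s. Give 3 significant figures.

Mass is [E]/c²; divide by c².
1 GeV → 1/c² × (1 GeV in J) = 1.78 × 10^-27 kg.
Convert the energy scale: 0.950 TeV = 950 GeV.
Result: 950 × 1.78 × 10^-27 = 1.69 × 10^-24 kg.

1.69 × 10^-24 kg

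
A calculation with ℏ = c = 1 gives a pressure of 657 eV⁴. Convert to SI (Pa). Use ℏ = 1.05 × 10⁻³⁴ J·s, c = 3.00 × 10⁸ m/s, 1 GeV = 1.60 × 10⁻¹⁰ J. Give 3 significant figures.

Pressure is [E]/[L]³ = [E]⁴/(ℏc)³.
1 GeV⁴ → 1/(ℏc)³ × (1 GeV in J)⁴ = 2.10 × 10³⁷ Pa.
Convert the energy scale: 657 eV⁴ = 6.57 × 10⁻³⁴ GeV⁴.
Result: 6.57 × 10⁻³⁴ × 2.10 × 10³⁷ = 1.38 × 10⁴ Pa.

1.38 × 10⁴ Pa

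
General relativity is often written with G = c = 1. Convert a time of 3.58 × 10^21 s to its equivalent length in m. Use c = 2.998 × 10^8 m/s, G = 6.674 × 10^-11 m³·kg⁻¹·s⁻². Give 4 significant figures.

Time → length via c.
3.58 × 10^21 s × (c) = 1.073 × 10^30 m

1.073 × 10^30 m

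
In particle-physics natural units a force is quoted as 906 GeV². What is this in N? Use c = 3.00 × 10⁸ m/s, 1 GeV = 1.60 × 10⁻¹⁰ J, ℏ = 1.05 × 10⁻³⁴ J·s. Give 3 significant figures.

Force is [E]/[L] = [E]²/(ℏc); restore (ℏc)⁻¹.
1 GeV² → 1/(ℏc) × (1 GeV in J)² = 8.13 × 10⁵ N.
Result: 906 × 8.13 × 10⁵ = 7.36 × 10⁸ N.

7.36 × 10⁸ N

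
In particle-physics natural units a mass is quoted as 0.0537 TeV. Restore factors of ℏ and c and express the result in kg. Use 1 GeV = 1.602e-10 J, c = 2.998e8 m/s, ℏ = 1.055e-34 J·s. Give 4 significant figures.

Mass is [E]/c²; divide by c².
1 GeV → 1/c² × (1 GeV in J) = 1.782e-27 kg.
Convert the energy scale: 0.0537 TeV = 53.7 GeV.
Result: 53.7 × 1.782e-27 = 9.571e-26 kg.

9.571e-26 kg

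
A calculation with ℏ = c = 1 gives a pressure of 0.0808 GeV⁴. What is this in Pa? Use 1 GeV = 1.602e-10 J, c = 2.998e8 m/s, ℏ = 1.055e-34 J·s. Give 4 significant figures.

Pressure is [E]/[L]³ = [E]⁴/(ℏc)³.
1 GeV⁴ → 1/(ℏc)³ × (1 GeV in J)⁴ = 2.082e37 Pa.
Result: 0.0808 × 2.082e37 = 1.682e36 Pa.

1.682e36 Pa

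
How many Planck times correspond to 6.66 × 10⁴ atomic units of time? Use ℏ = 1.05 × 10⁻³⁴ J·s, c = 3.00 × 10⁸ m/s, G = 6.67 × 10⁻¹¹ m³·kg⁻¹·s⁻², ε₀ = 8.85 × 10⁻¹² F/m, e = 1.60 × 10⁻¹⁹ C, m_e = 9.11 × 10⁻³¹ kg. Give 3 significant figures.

atomic unit of time: τ_au = (4πε₀)²ℏ³/(m_e e⁴) = 2.40 × 10⁻¹⁷ s
Planck time: t_P = √(ℏG/c⁵) = 5.37 × 10⁻⁴⁴ s
6.66 × 10⁴ × 2.40 × 10⁻¹⁷ / 5.37 × 10⁻⁴⁴ = 2.98 × 10³¹

2.98 × 10³¹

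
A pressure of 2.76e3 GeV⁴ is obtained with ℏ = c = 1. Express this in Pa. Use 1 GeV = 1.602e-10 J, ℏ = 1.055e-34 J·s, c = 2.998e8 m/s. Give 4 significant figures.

5.745e40 Pa

Pressure is [E]/[L]³ = [E]⁴/(ℏc)³.
1 GeV⁴ → 1/(ℏc)³ × (1 GeV in J)⁴ = 2.082e37 Pa.
Result: 2.76e3 × 2.082e37 = 5.745e40 Pa.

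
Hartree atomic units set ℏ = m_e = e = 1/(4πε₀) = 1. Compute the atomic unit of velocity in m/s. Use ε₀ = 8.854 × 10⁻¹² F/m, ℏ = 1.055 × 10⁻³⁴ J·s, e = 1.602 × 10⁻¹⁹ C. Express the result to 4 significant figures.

2.186 × 10⁶ m/s

From ℏ = m_e = e = 1/(4πε₀) = 1 the velocity scale is v_au = e²/(4πε₀ℏ).
  = 2.566 × 10⁻³⁸ / 1.174 × 10⁻⁴⁴
  = 2.186 × 10⁶ m/s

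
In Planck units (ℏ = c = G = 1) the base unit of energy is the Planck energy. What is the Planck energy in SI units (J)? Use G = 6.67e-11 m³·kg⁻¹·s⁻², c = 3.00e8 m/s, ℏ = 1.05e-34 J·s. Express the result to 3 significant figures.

1.96e9 J

E_P = √(ℏc⁵/G)
  = √(3.83e18)
  = 1.96e9 J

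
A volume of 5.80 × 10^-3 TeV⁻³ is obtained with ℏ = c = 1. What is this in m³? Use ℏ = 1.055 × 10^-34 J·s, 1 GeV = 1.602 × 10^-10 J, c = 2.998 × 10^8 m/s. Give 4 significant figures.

Volume is [L]³ = [E]⁻³·(ℏc)³.
1 GeV⁻³ → (ℏc)³ × (1 GeV in J)⁻³ = 7.696 × 10^-48 m³.
Convert the energy scale: 5.80 × 10^-3 TeV⁻³ = 5.80 × 10^-12 GeV⁻³.
Result: 5.80 × 10^-12 × 7.696 × 10^-48 = 4.464 × 10^-59 m³.

4.464 × 10^-59 m³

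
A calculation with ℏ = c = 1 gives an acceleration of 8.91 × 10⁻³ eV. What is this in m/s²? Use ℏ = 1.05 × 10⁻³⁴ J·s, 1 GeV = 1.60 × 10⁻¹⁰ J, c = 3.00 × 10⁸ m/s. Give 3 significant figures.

Acceleration is [L]/[T]² = c·[E]/ℏ.
1 GeV → c/ℏ × (1 GeV in J) = 4.57 × 10³² m/s².
Convert the energy scale: 8.91 × 10⁻³ eV = 8.91 × 10⁻¹² GeV.
Result: 8.91 × 10⁻¹² × 4.57 × 10³² = 4.07 × 10²¹ m/s².

4.07 × 10²¹ m/s²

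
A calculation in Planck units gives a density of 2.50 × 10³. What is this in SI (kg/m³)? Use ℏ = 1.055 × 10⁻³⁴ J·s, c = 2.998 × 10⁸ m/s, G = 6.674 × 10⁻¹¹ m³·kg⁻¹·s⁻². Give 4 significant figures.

One Planck density: ρ_P = c⁵/(ℏG²) = 5.154 × 10⁹⁶ kg/m³.
2.50 × 10³ × 5.154 × 10⁹⁶ kg/m³ = 1.288 × 10¹⁰⁰ kg/m³

1.288 × 10¹⁰⁰ kg/m³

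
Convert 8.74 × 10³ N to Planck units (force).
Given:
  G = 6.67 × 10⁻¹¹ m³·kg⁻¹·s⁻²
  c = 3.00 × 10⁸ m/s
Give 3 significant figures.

Planck force: F_P = c⁴/G = 1.21 × 10⁴⁴ N.
8.74 × 10³ / 1.21 × 10⁴⁴ = 7.20 × 10⁻⁴¹

7.20 × 10⁻⁴¹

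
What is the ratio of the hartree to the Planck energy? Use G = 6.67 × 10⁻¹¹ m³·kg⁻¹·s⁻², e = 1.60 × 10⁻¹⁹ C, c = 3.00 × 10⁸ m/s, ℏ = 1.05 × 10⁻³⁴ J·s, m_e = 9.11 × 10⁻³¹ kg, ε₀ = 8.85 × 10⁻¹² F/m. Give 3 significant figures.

hartree: E_h = m_e e⁴/(4πε₀ℏ)² = 4.38 × 10⁻¹⁸ J
Planck energy: E_P = √(ℏc⁵/G) = 1.96 × 10⁹ J
ratio = 4.38 × 10⁻¹⁸ / 1.96 × 10⁹ = 2.24 × 10⁻²⁷

2.24 × 10⁻²⁷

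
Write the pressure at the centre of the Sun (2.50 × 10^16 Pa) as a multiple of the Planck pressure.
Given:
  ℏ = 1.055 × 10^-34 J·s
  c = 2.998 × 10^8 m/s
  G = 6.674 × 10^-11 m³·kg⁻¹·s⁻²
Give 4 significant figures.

5.397 × 10^-98

Planck pressure: p_P = c⁷/(ℏG²) = 4.632 × 10^113 Pa.
2.50 × 10^16 / 4.632 × 10^113 = 5.397 × 10^-98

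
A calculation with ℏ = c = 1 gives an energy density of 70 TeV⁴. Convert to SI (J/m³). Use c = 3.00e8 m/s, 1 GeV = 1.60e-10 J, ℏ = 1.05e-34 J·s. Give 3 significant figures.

[E]/[L]³ = [E]⁴/(ℏc)³; restore (ℏc)⁻³.
1 GeV⁴ → 1/(ℏc)³ × (1 GeV in J)⁴ = 2.10e37 J/m³.
Convert the energy scale: 70 TeV⁴ = 7.00e13 GeV⁴.
Result: 7.00e13 × 2.10e37 = 1.47e51 J/m³.

1.47e51 J/m³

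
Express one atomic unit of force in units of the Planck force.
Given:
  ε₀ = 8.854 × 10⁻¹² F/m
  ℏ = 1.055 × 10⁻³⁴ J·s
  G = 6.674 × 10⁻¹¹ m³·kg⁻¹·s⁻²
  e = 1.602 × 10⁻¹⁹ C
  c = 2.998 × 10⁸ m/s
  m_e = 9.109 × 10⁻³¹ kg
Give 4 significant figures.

6.791 × 10⁻⁵²

atomic unit of force: F_au = E_h/a₀ = m_e²e⁶/((4πε₀)³ℏ⁴) = 8.220 × 10⁻⁸ N
Planck force: F_P = c⁴/G = 1.210 × 10⁴⁴ N
ratio = 8.220 × 10⁻⁸ / 1.210 × 10⁴⁴ = 6.791 × 10⁻⁵²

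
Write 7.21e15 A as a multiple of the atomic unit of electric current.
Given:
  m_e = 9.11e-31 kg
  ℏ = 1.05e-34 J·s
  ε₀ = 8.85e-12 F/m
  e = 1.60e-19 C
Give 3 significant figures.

1.08e18

atomic unit of electric current: I_au = e E_h/ℏ = m_e e⁵/((4πε₀)²ℏ³) = 6.67e-3 A.
7.21e15 / 6.67e-3 = 1.08e18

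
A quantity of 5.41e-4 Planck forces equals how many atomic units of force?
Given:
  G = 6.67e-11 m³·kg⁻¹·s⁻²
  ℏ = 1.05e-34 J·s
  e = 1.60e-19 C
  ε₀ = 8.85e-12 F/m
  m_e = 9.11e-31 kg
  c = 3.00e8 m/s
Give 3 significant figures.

7.89e47

Planck force: F_P = c⁴/G = 1.21e44 N
atomic unit of force: F_au = E_h/a₀ = m_e²e⁶/((4πε₀)³ℏ⁴) = 8.33e-8 N
5.41e-4 × 1.21e44 / 8.33e-8 = 7.89e47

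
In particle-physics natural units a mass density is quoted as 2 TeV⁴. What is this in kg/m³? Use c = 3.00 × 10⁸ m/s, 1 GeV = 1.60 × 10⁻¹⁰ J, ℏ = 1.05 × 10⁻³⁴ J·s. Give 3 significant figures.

Mass density is [E]/(c²[L]³) = [E]⁴/(ℏ³c⁵).
1 GeV⁴ → 1/(ℏ³c⁵) × (1 GeV in J)⁴ = 2.33 × 10²⁰ kg/m³.
Convert the energy scale: 2 TeV⁴ = 2.00 × 10¹² GeV⁴.
Result: 2.00 × 10¹² × 2.33 × 10²⁰ = 4.66 × 10³² kg/m³.

4.66 × 10³² kg/m³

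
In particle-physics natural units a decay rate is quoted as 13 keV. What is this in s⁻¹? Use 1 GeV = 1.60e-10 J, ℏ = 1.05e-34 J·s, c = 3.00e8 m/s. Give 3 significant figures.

A rate is [E]/ℏ; divide by ℏ.
1 GeV → 1/ℏ × (1 GeV in J) = 1.52e24 s⁻¹.
Convert the energy scale: 13 keV = 1.30e-5 GeV.
Result: 1.30e-5 × 1.52e24 = 1.98e19 s⁻¹.

1.98e19 s⁻¹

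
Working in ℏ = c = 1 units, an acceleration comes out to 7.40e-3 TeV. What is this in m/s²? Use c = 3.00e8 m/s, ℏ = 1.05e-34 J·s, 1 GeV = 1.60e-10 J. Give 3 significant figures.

Acceleration is [L]/[T]² = c·[E]/ℏ.
1 GeV → c/ℏ × (1 GeV in J) = 4.57e32 m/s².
Convert the energy scale: 7.40e-3 TeV = 7.40 GeV.
Result: 7.40 × 4.57e32 = 3.38e33 m/s².

3.38e33 m/s²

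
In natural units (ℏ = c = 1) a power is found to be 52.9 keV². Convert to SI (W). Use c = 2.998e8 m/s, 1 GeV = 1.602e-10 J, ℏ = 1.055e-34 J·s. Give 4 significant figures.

Power is [E]/[T] = [E]²/ℏ.
1 GeV² → 1/ℏ × (1 GeV in J)² = 2.433e14 W.
Convert the energy scale: 52.9 keV² = 5.29e-11 GeV².
Result: 5.29e-11 × 2.433e14 = 1.287e4 W.

1.287e4 W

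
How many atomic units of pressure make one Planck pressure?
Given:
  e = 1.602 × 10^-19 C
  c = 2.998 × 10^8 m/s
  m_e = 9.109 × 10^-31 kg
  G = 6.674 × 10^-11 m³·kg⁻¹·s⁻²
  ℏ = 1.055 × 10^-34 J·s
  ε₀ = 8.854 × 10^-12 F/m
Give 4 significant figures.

Planck pressure: p_P = c⁷/(ℏG²) = 4.632 × 10^113 Pa
atomic unit of pressure: P_au = E_h/a₀³ = m_e⁴e¹⁰/((4πε₀)⁵ℏ⁸) = 2.929 × 10^13 Pa
ratio = 4.632 × 10^113 / 2.929 × 10^13 = 1.581 × 10^100

1.581 × 10^100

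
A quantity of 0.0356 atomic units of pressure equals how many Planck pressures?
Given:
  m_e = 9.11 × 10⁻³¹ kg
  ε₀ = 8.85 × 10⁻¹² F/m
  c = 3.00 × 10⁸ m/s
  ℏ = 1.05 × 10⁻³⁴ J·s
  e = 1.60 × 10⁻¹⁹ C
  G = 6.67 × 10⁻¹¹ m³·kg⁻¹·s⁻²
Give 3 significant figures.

atomic unit of pressure: P_au = E_h/a₀³ = m_e⁴e¹⁰/((4πε₀)⁵ℏ⁸) = 3.01 × 10¹³ Pa
Planck pressure: p_P = c⁷/(ℏG²) = 4.68 × 10¹¹³ Pa
0.0356 × 3.01 × 10¹³ / 4.68 × 10¹¹³ = 2.29 × 10⁻¹⁰²

2.29 × 10⁻¹⁰²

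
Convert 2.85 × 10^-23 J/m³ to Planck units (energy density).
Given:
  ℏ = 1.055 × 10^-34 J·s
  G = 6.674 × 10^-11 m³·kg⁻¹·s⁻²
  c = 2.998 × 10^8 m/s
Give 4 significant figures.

Planck energy density: u_P = c⁷/(ℏG²) = 4.632 × 10^113 J/m³.
2.85 × 10^-23 / 4.632 × 10^113 = 6.152 × 10^-137

6.152 × 10^-137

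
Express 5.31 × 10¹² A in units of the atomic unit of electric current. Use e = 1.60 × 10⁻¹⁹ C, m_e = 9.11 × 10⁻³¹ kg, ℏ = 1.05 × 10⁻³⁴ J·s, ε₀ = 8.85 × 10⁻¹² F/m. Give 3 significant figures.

7.96 × 10¹⁴

atomic unit of electric current: I_au = e E_h/ℏ = m_e e⁵/((4πε₀)²ℏ³) = 6.67 × 10⁻³ A.
5.31 × 10¹² / 6.67 × 10⁻³ = 7.96 × 10¹⁴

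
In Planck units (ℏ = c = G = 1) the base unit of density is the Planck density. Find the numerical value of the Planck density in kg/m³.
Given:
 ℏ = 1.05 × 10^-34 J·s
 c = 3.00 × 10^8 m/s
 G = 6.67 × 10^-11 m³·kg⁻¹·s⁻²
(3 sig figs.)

ρ_P = c⁵/(ℏG²)
  = 2.43 × 10^42 / 4.67 × 10^-55
  = 5.20 × 10^96 kg/m³

5.20 × 10^96 kg/m³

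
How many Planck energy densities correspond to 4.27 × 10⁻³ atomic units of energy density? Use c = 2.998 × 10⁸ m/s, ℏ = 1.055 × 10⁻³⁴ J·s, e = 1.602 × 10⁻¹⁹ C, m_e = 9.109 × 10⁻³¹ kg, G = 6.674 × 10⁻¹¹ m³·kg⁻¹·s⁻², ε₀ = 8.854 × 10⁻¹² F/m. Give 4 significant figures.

atomic unit of energy density: u_au = E_h/a₀³ = m_e⁴e¹⁰/((4πε₀)⁵ℏ⁸) = 2.929 × 10¹³ J/m³
Planck energy density: u_P = c⁷/(ℏG²) = 4.632 × 10¹¹³ J/m³
4.27 × 10⁻³ × 2.929 × 10¹³ / 4.632 × 10¹¹³ = 2.700 × 10⁻¹⁰³

2.700 × 10⁻¹⁰³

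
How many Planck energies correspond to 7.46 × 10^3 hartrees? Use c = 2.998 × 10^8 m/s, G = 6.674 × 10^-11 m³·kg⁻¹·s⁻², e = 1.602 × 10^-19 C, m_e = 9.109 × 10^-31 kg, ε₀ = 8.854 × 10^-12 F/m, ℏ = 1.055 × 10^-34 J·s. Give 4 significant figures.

1.660 × 10^-23

hartree: E_h = m_e e⁴/(4πε₀ℏ)² = 4.354 × 10^-18 J
Planck energy: E_P = √(ℏc⁵/G) = 1.957 × 10^9 J
7.46 × 10^3 × 4.354 × 10^-18 / 1.957 × 10^9 = 1.660 × 10^-23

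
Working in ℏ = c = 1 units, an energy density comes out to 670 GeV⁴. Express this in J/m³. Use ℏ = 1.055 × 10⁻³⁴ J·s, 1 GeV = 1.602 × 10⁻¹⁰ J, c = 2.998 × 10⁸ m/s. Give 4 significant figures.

[E]/[L]³ = [E]⁴/(ℏc)³; restore (ℏc)⁻³.
1 GeV⁴ → 1/(ℏc)³ × (1 GeV in J)⁴ = 2.082 × 10³⁷ J/m³.
Result: 670 × 2.082 × 10³⁷ = 1.395 × 10⁴⁰ J/m³.

1.395 × 10⁴⁰ J/m³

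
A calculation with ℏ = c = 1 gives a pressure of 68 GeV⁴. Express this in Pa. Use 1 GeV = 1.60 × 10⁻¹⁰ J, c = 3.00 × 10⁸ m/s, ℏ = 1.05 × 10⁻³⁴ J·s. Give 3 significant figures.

Pressure is [E]/[L]³ = [E]⁴/(ℏc)³.
1 GeV⁴ → 1/(ℏc)³ × (1 GeV in J)⁴ = 2.10 × 10³⁷ Pa.
Result: 68 × 2.10 × 10³⁷ = 1.43 × 10³⁹ Pa.

1.43 × 10³⁹ Pa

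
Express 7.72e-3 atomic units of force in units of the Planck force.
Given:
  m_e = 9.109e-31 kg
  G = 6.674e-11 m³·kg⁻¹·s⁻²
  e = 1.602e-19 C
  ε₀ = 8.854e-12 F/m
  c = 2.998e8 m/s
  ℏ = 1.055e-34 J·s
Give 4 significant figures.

5.242e-54

atomic unit of force: F_au = E_h/a₀ = m_e²e⁶/((4πε₀)³ℏ⁴) = 8.220e-8 N
Planck force: F_P = c⁴/G = 1.210e44 N
7.72e-3 × 8.220e-8 / 1.210e44 = 5.242e-54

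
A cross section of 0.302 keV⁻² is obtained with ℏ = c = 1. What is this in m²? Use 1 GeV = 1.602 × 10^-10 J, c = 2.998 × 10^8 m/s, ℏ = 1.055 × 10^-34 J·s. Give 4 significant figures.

Area is [L]² = [E]⁻²·(ℏc)²; restore (ℏc)².
1 GeV⁻² → (ℏc)² × (1 GeV in J)⁻² = 3.898 × 10^-32 m².
Convert the energy scale: 0.302 keV⁻² = 3.02 × 10^11 GeV⁻².
Result: 3.02 × 10^11 × 3.898 × 10^-32 = 1.177 × 10^-20 m².

1.177 × 10^-20 m²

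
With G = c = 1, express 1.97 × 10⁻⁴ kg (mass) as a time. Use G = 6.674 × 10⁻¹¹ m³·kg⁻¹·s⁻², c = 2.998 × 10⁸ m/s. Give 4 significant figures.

Mass → time via G/c³.
1.97 × 10⁻⁴ kg × (G/c³) = 4.879 × 10⁻⁴⁰ s

4.879 × 10⁻⁴⁰ s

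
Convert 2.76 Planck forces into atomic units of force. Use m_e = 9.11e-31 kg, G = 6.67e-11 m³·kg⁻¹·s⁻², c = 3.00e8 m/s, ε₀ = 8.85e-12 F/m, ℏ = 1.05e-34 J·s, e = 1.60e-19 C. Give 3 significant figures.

Planck force: F_P = c⁴/G = 1.21e44 N
atomic unit of force: F_au = E_h/a₀ = m_e²e⁶/((4πε₀)³ℏ⁴) = 8.33e-8 N
2.76 × 1.21e44 / 8.33e-8 = 4.02e51

4.02e51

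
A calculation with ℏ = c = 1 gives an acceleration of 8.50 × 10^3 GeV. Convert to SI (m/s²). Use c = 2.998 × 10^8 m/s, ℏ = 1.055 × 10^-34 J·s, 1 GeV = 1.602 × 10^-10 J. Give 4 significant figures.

Acceleration is [L]/[T]² = c·[E]/ℏ.
1 GeV → c/ℏ × (1 GeV in J) = 4.552 × 10^32 m/s².
Result: 8.50 × 10^3 × 4.552 × 10^32 = 3.870 × 10^36 m/s².

3.870 × 10^36 m/s²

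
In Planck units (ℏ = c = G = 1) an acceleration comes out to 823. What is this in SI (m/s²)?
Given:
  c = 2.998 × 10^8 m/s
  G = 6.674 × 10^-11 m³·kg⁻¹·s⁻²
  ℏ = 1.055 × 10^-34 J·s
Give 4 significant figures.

4.576 × 10^54 m/s²

One Planck acceleration: a_P = √(c⁷/(ℏG)) = 5.560 × 10^51 m/s².
823 × 5.560 × 10^51 m/s² = 4.576 × 10^54 m/s²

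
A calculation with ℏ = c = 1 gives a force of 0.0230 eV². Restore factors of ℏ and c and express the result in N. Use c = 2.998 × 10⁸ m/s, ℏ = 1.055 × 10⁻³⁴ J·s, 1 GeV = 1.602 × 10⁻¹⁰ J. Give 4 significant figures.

1.866 × 10⁻¹⁴ N

Force is [E]/[L] = [E]²/(ℏc); restore (ℏc)⁻¹.
1 GeV² → 1/(ℏc) × (1 GeV in J)² = 8.114 × 10⁵ N.
Convert the energy scale: 0.0230 eV² = 2.30 × 10⁻²⁰ GeV².
Result: 2.30 × 10⁻²⁰ × 8.114 × 10⁵ = 1.866 × 10⁻¹⁴ N.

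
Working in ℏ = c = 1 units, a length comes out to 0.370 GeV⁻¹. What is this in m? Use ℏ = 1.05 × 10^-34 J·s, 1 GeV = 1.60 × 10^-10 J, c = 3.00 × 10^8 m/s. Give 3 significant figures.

A length is [E]⁻¹ in ℏ=c=1; restore one factor of ℏc.
1 GeV⁻¹ → ℏc × (1 GeV in J)⁻¹ = 1.97 × 10^-16 m.
Result: 0.370 × 1.97 × 10^-16 = 7.28 × 10^-17 m.

7.28 × 10^-17 m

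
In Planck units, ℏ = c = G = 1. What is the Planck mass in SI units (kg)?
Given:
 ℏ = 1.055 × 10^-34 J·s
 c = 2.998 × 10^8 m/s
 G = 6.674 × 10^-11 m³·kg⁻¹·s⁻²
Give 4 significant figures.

From ℏ = c = G = 1 the mass scale is m_P = √(ℏc/G).
  = √(4.739 × 10^-16)
  = 2.177 × 10^-8 kg

2.177 × 10^-8 kg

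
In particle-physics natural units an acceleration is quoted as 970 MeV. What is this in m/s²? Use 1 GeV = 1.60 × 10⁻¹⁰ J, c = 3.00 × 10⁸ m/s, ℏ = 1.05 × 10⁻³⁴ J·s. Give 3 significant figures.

Acceleration is [L]/[T]² = c·[E]/ℏ.
1 GeV → c/ℏ × (1 GeV in J) = 4.57 × 10³² m/s².
Convert the energy scale: 970 MeV = 0.970 GeV.
Result: 0.970 × 4.57 × 10³² = 4.43 × 10³² m/s².

4.43 × 10³² m/s²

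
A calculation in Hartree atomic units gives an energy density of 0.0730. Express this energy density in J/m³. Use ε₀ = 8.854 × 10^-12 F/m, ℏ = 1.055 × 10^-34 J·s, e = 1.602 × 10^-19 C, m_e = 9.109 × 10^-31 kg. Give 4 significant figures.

One atomic unit of energy density: u_au = E_h/a₀³ = m_e⁴e¹⁰/((4πε₀)⁵ℏ⁸) = 2.929 × 10^13 J/m³.
0.0730 × 2.929 × 10^13 J/m³ = 2.138 × 10^12 J/m³

2.138 × 10^12 J/m³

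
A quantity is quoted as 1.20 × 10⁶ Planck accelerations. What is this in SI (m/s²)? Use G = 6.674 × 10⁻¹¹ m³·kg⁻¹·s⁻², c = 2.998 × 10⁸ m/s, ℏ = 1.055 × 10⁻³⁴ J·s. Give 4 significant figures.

6.672 × 10⁵⁷ m/s²

One Planck acceleration: a_P = √(c⁷/(ℏG)) = 5.560 × 10⁵¹ m/s².
1.20 × 10⁶ × 5.560 × 10⁵¹ m/s² = 6.672 × 10⁵⁷ m/s²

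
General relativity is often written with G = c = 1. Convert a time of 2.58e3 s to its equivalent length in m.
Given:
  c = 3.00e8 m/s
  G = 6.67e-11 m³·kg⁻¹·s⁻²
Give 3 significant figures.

7.74e11 m

Time → length via c.
2.58e3 s × (c) = 7.74e11 m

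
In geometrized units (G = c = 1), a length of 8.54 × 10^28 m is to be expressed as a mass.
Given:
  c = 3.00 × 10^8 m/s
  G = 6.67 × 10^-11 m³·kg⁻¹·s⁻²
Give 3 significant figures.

Length → mass via c²/G.
8.54 × 10^28 m × (c²/G) = 1.15 × 10^56 kg

1.15 × 10^56 kg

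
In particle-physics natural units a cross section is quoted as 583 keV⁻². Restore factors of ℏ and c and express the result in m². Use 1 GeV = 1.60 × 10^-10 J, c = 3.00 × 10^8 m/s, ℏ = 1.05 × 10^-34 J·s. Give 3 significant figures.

Area is [L]² = [E]⁻²·(ℏc)²; restore (ℏc)².
1 GeV⁻² → (ℏc)² × (1 GeV in J)⁻² = 3.88 × 10^-32 m².
Convert the energy scale: 583 keV⁻² = 5.83 × 10^14 GeV⁻².
Result: 5.83 × 10^14 × 3.88 × 10^-32 = 2.26 × 10^-17 m².

2.26 × 10^-17 m²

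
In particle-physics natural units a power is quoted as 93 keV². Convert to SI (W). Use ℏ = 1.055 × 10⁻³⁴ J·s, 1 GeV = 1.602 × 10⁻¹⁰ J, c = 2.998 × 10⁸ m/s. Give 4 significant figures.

Power is [E]/[T] = [E]²/ℏ.
1 GeV² → 1/ℏ × (1 GeV in J)² = 2.433 × 10¹⁴ W.
Convert the energy scale: 93 keV² = 9.30 × 10⁻¹¹ GeV².
Result: 9.30 × 10⁻¹¹ × 2.433 × 10¹⁴ = 2.262 × 10⁴ W.

2.262 × 10⁴ W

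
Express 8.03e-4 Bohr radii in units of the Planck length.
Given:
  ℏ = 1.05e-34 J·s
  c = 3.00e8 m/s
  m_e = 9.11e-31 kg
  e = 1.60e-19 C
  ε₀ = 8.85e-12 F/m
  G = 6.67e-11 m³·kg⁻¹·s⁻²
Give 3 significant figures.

2.62e21

Bohr radius: a₀ = 4πε₀ℏ²/(m_e e²) = 5.26e-11 m
Planck length: ℓ_P = √(ℏG/c³) = 1.61e-35 m
8.03e-4 × 5.26e-11 / 1.61e-35 = 2.62e21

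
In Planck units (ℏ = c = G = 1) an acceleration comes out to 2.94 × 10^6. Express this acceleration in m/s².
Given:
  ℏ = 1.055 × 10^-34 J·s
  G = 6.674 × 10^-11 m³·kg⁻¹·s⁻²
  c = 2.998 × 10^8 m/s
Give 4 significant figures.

One Planck acceleration: a_P = √(c⁷/(ℏG)) = 5.560 × 10^51 m/s².
2.94 × 10^6 × 5.560 × 10^51 m/s² = 1.635 × 10^58 m/s²

1.635 × 10^58 m/s²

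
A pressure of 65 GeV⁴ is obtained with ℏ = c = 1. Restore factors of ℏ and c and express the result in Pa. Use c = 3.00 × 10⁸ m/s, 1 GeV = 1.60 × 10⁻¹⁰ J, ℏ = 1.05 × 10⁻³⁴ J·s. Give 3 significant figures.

1.36 × 10³⁹ Pa

Pressure is [E]/[L]³ = [E]⁴/(ℏc)³.
1 GeV⁴ → 1/(ℏc)³ × (1 GeV in J)⁴ = 2.10 × 10³⁷ Pa.
Result: 65 × 2.10 × 10³⁷ = 1.36 × 10³⁹ Pa.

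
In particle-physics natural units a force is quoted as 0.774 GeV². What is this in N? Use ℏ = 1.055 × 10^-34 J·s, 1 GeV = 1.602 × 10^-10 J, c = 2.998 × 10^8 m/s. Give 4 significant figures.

6.280 × 10^5 N

Force is [E]/[L] = [E]²/(ℏc); restore (ℏc)⁻¹.
1 GeV² → 1/(ℏc) × (1 GeV in J)² = 8.114 × 10^5 N.
Result: 0.774 × 8.114 × 10^5 = 6.280 × 10^5 N.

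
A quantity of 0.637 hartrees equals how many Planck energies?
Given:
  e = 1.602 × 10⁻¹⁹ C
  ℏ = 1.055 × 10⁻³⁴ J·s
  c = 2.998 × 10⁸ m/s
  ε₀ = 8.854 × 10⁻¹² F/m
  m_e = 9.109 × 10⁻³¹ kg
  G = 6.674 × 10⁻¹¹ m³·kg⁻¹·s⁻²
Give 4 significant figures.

1.418 × 10⁻²⁷

hartree: E_h = m_e e⁴/(4πε₀ℏ)² = 4.354 × 10⁻¹⁸ J
Planck energy: E_P = √(ℏc⁵/G) = 1.957 × 10⁹ J
0.637 × 4.354 × 10⁻¹⁸ / 1.957 × 10⁹ = 1.418 × 10⁻²⁷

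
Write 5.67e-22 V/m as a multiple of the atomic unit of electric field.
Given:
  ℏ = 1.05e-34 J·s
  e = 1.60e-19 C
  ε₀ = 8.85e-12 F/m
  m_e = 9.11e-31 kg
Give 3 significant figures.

atomic unit of electric field: E_au = E_h/(e a₀) = m_e²e⁵/((4πε₀)³ℏ⁴) = 5.20e11 V/m.
5.67e-22 / 5.20e11 = 1.09e-33

1.09e-33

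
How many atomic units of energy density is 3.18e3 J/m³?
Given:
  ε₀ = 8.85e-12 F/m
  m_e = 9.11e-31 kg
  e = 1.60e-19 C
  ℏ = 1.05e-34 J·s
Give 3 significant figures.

atomic unit of energy density: u_au = E_h/a₀³ = m_e⁴e¹⁰/((4πε₀)⁵ℏ⁸) = 3.01e13 J/m³.
3.18e3 / 3.01e13 = 1.06e-10

1.06e-10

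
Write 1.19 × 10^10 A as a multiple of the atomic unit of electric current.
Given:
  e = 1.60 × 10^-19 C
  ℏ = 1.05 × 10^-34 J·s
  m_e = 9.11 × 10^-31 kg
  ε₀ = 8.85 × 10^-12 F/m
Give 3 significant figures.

1.78 × 10^12

atomic unit of electric current: I_au = e E_h/ℏ = m_e e⁵/((4πε₀)²ℏ³) = 6.67 × 10^-3 A.
1.19 × 10^10 / 6.67 × 10^-3 = 1.78 × 10^12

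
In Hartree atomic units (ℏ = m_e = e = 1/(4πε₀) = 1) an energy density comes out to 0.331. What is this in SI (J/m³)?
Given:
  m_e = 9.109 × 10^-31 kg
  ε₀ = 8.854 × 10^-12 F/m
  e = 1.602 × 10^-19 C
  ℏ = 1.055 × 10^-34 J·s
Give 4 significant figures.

One atomic unit of energy density: u_au = E_h/a₀³ = m_e⁴e¹⁰/((4πε₀)⁵ℏ⁸) = 2.929 × 10^13 J/m³.
0.331 × 2.929 × 10^13 J/m³ = 9.695 × 10^12 J/m³

9.695 × 10^12 J/m³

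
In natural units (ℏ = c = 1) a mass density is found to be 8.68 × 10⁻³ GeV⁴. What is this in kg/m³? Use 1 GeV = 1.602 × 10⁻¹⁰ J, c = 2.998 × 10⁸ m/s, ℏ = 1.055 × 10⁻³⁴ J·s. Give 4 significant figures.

2.010 × 10¹⁸ kg/m³

Mass density is [E]/(c²[L]³) = [E]⁴/(ℏ³c⁵).
1 GeV⁴ → 1/(ℏ³c⁵) × (1 GeV in J)⁴ = 2.316 × 10²⁰ kg/m³.
Result: 8.68 × 10⁻³ × 2.316 × 10²⁰ = 2.010 × 10¹⁸ kg/m³.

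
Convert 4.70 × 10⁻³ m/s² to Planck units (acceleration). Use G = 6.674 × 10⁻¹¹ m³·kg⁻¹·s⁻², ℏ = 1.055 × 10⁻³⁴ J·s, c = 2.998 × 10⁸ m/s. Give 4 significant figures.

Planck acceleration: a_P = √(c⁷/(ℏG)) = 5.560 × 10⁵¹ m/s².
4.70 × 10⁻³ / 5.560 × 10⁵¹ = 8.453 × 10⁻⁵⁵

8.453 × 10⁻⁵⁵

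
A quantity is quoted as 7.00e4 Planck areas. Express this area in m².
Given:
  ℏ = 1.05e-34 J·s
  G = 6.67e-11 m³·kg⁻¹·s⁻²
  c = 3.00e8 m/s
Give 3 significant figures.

1.82e-65 m²

One Planck area: A_P = ℏG/c³ = 2.59e-70 m².
7.00e4 × 2.59e-70 m² = 1.82e-65 m²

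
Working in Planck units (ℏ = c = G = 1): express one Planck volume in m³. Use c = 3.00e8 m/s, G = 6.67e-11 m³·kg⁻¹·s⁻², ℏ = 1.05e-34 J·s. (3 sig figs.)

From ℏ = c = G = 1 the volume scale is V_P = (ℏG/c³)^(3/2).
  = √(1.75e-209)
  = 4.18e-105 m³

4.18e-105 m³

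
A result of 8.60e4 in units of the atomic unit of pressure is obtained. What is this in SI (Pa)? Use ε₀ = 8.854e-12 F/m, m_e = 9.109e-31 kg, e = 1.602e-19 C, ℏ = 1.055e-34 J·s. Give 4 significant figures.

One atomic unit of pressure: P_au = E_h/a₀³ = m_e⁴e¹⁰/((4πε₀)⁵ℏ⁸) = 2.929e13 Pa.
8.60e4 × 2.929e13 Pa = 2.519e18 Pa

2.519e18 Pa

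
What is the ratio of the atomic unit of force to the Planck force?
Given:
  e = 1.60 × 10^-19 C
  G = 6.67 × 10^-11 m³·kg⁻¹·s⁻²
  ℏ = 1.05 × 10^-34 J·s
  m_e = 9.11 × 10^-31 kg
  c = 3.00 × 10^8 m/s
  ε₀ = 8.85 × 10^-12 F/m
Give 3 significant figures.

6.86 × 10^-52

atomic unit of force: F_au = E_h/a₀ = m_e²e⁶/((4πε₀)³ℏ⁴) = 8.33 × 10^-8 N
Planck force: F_P = c⁴/G = 1.21 × 10^44 N
ratio = 8.33 × 10^-8 / 1.21 × 10^44 = 6.86 × 10^-52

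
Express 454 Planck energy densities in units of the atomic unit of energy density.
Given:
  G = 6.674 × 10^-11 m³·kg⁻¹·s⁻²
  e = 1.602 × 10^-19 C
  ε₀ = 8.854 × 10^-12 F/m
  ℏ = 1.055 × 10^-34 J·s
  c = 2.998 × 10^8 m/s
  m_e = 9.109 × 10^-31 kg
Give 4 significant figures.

7.180 × 10^102

Planck energy density: u_P = c⁷/(ℏG²) = 4.632 × 10^113 J/m³
atomic unit of energy density: u_au = E_h/a₀³ = m_e⁴e¹⁰/((4πε₀)⁵ℏ⁸) = 2.929 × 10^13 J/m³
454 × 4.632 × 10^113 / 2.929 × 10^13 = 7.180 × 10^102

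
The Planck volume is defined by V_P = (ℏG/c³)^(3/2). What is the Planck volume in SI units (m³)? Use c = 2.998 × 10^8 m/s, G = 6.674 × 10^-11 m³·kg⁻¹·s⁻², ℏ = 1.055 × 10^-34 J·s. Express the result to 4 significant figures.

4.224 × 10^-105 m³

V_P = (ℏG/c³)^(3/2)
  = √(1.784 × 10^-209)
  = 4.224 × 10^-105 m³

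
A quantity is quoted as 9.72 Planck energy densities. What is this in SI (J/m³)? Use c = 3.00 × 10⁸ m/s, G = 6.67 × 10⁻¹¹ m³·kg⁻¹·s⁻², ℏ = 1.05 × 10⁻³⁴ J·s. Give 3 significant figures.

One Planck energy density: u_P = c⁷/(ℏG²) = 4.68 × 10¹¹³ J/m³.
9.72 × 4.68 × 10¹¹³ J/m³ = 4.55 × 10¹¹⁴ J/m³

4.55 × 10¹¹⁴ J/m³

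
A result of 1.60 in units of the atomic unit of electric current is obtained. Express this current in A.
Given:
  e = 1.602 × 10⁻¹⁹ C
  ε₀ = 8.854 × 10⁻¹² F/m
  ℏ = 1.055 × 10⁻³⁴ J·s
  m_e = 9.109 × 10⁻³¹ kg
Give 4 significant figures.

One atomic unit of electric current: I_au = e E_h/ℏ = m_e e⁵/((4πε₀)²ℏ³) = 6.612 × 10⁻³ A.
1.60 × 6.612 × 10⁻³ A = 0.01058 A

0.01058 A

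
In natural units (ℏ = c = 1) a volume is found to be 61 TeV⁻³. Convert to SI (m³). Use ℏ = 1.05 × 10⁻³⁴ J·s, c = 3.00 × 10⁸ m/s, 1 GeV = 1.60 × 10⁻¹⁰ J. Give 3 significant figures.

4.65 × 10⁻⁵⁵ m³

Volume is [L]³ = [E]⁻³·(ℏc)³.
1 GeV⁻³ → (ℏc)³ × (1 GeV in J)⁻³ = 7.63 × 10⁻⁴⁸ m³.
Convert the energy scale: 61 TeV⁻³ = 6.10 × 10⁻⁸ GeV⁻³.
Result: 6.10 × 10⁻⁸ × 7.63 × 10⁻⁴⁸ = 4.65 × 10⁻⁵⁵ m³.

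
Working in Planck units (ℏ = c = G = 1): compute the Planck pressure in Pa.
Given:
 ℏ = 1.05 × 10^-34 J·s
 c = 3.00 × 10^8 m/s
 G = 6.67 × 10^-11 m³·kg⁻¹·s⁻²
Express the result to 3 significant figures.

4.68 × 10^113 Pa

Dimensional analysis gives p_P = c⁷/(ℏG²).
  = 2.19 × 10^59 / 4.67 × 10^-55
  = 4.68 × 10^113 Pa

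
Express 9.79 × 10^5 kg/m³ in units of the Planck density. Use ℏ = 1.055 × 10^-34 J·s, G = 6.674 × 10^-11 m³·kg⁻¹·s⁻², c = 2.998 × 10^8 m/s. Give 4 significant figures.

1.900 × 10^-91

Planck density: ρ_P = c⁵/(ℏG²) = 5.154 × 10^96 kg/m³.
9.79 × 10^5 / 5.154 × 10^96 = 1.900 × 10^-91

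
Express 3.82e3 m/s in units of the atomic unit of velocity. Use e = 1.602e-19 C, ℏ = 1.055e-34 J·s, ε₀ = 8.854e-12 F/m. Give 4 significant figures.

atomic unit of velocity: v_au = e²/(4πε₀ℏ) = 2.186e6 m/s.
3.82e3 / 2.186e6 = 1.747e-3

1.747e-3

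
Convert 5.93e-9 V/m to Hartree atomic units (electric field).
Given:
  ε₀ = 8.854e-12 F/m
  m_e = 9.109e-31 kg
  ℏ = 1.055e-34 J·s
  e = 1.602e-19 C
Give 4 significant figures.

atomic unit of electric field: E_au = E_h/(e a₀) = m_e²e⁵/((4πε₀)³ℏ⁴) = 5.131e11 V/m.
5.93e-9 / 5.131e11 = 1.156e-20

1.156e-20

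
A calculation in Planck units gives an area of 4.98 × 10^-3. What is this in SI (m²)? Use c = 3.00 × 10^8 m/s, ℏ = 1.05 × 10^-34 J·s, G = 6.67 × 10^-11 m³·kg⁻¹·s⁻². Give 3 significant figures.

One Planck area: A_P = ℏG/c³ = 2.59 × 10^-70 m².
4.98 × 10^-3 × 2.59 × 10^-70 m² = 1.29 × 10^-72 m²

1.29 × 10^-72 m²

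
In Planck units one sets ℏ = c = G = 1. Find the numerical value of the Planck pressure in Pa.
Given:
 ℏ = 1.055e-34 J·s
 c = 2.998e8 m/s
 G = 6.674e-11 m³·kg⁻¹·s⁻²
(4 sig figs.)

4.632e113 Pa

p_P = c⁷/(ℏG²)
  = 2.177e59 / 4.699e-55
  = 4.632e113 Pa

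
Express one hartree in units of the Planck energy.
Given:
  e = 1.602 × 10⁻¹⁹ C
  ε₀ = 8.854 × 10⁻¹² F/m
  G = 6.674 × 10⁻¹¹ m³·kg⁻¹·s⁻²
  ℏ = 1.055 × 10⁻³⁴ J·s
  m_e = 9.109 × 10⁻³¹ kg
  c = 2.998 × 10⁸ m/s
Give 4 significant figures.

hartree: E_h = m_e e⁴/(4πε₀ℏ)² = 4.354 × 10⁻¹⁸ J
Planck energy: E_P = √(ℏc⁵/G) = 1.957 × 10⁹ J
ratio = 4.354 × 10⁻¹⁸ / 1.957 × 10⁹ = 2.225 × 10⁻²⁷

2.225 × 10⁻²⁷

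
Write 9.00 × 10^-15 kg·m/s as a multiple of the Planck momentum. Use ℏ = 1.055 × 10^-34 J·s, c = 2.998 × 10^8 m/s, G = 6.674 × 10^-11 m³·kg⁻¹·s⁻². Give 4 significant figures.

1.379 × 10^-15

Planck momentum: p_P = √(ℏc³/G) = 6.527 kg·m/s.
9.00 × 10^-15 / 6.527 = 1.379 × 10^-15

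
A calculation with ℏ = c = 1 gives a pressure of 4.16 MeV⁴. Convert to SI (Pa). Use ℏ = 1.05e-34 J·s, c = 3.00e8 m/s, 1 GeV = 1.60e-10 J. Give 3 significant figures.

Pressure is [E]/[L]³ = [E]⁴/(ℏc)³.
1 GeV⁴ → 1/(ℏc)³ × (1 GeV in J)⁴ = 2.10e37 Pa.
Convert the energy scale: 4.16 MeV⁴ = 4.16e-12 GeV⁴.
Result: 4.16e-12 × 2.10e37 = 8.72e25 Pa.

8.72e25 Pa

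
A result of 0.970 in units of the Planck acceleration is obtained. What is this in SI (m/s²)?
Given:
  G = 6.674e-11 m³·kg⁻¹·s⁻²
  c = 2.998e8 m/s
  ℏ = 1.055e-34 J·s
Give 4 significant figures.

One Planck acceleration: a_P = √(c⁷/(ℏG)) = 5.560e51 m/s².
0.970 × 5.560e51 m/s² = 5.393e51 m/s²

5.393e51 m/s²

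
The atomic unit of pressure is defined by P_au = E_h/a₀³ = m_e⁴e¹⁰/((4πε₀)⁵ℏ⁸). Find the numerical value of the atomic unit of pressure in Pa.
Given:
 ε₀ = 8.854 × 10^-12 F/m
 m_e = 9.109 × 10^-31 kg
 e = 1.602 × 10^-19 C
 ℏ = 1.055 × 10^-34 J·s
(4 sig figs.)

2.929 × 10^13 Pa

P_au = E_h/a₀³ = m_e⁴e¹⁰/((4πε₀)⁵ℏ⁸)
E_h = 4.354 × 10^-18 J
a₀ = 5.297 × 10^-11 m
E_h/a₀³ = 2.929 × 10^13 Pa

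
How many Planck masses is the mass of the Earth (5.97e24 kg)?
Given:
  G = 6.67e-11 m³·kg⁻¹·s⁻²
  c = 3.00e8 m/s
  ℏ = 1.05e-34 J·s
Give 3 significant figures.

2.75e32

Planck mass: m_P = √(ℏc/G) = 2.17e-8 kg.
5.97e24 / 2.17e-8 = 2.75e32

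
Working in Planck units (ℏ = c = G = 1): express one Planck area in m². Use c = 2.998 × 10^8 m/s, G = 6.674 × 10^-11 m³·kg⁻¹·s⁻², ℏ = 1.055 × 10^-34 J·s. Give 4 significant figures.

2.613 × 10^-70 m²

Dimensional analysis gives A_P = ℏG/c³.
  = 7.041 × 10^-45 / 2.695 × 10^25
  = 2.613 × 10^-70 m²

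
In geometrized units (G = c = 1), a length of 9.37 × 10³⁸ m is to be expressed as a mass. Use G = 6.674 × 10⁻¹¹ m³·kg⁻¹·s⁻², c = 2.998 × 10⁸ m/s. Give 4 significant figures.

Length → mass via c²/G.
9.37 × 10³⁸ m × (c²/G) = 1.262 × 10⁶⁶ kg

1.262 × 10⁶⁶ kg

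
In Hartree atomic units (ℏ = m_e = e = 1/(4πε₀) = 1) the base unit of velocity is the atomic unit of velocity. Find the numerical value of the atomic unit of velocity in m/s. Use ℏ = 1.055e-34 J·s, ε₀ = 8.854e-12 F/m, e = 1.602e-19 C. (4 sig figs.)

v_au = e²/(4πε₀ℏ)
  = 2.566e-38 / 1.174e-44
  = 2.186e6 m/s

2.186e6 m/s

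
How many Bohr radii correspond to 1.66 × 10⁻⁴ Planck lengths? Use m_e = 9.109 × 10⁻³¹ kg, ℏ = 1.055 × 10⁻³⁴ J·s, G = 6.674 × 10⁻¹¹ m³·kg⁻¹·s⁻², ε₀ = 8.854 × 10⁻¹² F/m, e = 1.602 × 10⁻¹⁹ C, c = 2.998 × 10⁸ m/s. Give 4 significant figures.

5.065 × 10⁻²⁹

Planck length: ℓ_P = √(ℏG/c³) = 1.616 × 10⁻³⁵ m
Bohr radius: a₀ = 4πε₀ℏ²/(m_e e²) = 5.297 × 10⁻¹¹ m
1.66 × 10⁻⁴ × 1.616 × 10⁻³⁵ / 5.297 × 10⁻¹¹ = 5.065 × 10⁻²⁹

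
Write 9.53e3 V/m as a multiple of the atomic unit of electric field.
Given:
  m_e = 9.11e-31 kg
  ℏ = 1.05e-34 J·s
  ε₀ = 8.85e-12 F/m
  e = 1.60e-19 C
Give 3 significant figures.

atomic unit of electric field: E_au = E_h/(e a₀) = m_e²e⁵/((4πε₀)³ℏ⁴) = 5.20e11 V/m.
9.53e3 / 5.20e11 = 1.83e-8

1.83e-8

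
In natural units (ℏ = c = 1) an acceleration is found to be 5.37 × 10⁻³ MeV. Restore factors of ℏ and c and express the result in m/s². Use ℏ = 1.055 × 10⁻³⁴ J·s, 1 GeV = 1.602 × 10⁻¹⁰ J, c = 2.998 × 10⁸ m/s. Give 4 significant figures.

2.445 × 10²⁷ m/s²

Acceleration is [L]/[T]² = c·[E]/ℏ.
1 GeV → c/ℏ × (1 GeV in J) = 4.552 × 10³² m/s².
Convert the energy scale: 5.37 × 10⁻³ MeV = 5.37 × 10⁻⁶ GeV.
Result: 5.37 × 10⁻⁶ × 4.552 × 10³² = 2.445 × 10²⁷ m/s².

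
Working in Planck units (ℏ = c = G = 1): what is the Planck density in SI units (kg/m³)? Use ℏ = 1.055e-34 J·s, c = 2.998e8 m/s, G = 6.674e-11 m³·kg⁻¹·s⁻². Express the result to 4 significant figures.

5.154e96 kg/m³

The unique combination of the constants set to 1 with dimensions of density is ρ_P = c⁵/(ℏG²).
  = 2.422e42 / 4.699e-55
  = 5.154e96 kg/m³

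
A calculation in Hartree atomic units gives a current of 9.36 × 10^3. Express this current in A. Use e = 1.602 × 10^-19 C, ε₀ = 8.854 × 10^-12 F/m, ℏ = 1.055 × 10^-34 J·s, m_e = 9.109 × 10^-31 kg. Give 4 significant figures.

One atomic unit of electric current: I_au = e E_h/ℏ = m_e e⁵/((4πε₀)²ℏ³) = 6.612 × 10^-3 A.
9.36 × 10^3 × 6.612 × 10^-3 A = 61.89 A

61.89 A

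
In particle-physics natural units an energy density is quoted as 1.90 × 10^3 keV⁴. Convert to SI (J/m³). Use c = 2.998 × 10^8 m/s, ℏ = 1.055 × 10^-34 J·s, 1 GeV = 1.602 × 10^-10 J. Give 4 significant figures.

[E]/[L]³ = [E]⁴/(ℏc)³; restore (ℏc)⁻³.
1 GeV⁴ → 1/(ℏc)³ × (1 GeV in J)⁴ = 2.082 × 10^37 J/m³.
Convert the energy scale: 1.90 × 10^3 keV⁴ = 1.90 × 10^-21 GeV⁴.
Result: 1.90 × 10^-21 × 2.082 × 10^37 = 3.955 × 10^16 J/m³.

3.955 × 10^16 J/m³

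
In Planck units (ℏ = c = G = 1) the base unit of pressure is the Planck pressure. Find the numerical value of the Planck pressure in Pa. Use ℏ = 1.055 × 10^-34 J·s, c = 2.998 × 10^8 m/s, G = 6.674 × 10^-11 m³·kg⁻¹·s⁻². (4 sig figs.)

4.632 × 10^113 Pa

p_P = c⁷/(ℏG²)
  = 2.177 × 10^59 / 4.699 × 10^-55
  = 4.632 × 10^113 Pa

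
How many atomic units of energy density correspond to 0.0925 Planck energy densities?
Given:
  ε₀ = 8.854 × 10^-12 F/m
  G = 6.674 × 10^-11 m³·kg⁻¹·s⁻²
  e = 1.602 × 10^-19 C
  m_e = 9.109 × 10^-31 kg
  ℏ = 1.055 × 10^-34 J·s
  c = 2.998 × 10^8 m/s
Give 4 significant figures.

Planck energy density: u_P = c⁷/(ℏG²) = 4.632 × 10^113 J/m³
atomic unit of energy density: u_au = E_h/a₀³ = m_e⁴e¹⁰/((4πε₀)⁵ℏ⁸) = 2.929 × 10^13 J/m³
0.0925 × 4.632 × 10^113 / 2.929 × 10^13 = 1.463 × 10^99

1.463 × 10^99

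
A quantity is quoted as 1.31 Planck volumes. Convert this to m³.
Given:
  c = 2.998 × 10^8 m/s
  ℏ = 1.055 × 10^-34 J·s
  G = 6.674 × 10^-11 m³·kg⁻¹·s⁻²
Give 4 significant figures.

One Planck volume: V_P = (ℏG/c³)^(3/2) = 4.224 × 10^-105 m³.
1.31 × 4.224 × 10^-105 m³ = 5.533 × 10^-105 m³

5.533 × 10^-105 m³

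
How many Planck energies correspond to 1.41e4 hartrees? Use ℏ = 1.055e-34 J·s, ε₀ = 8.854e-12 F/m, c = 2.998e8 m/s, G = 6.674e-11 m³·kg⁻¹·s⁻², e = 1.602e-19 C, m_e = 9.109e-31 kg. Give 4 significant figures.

3.138e-23

hartree: E_h = m_e e⁴/(4πε₀ℏ)² = 4.354e-18 J
Planck energy: E_P = √(ℏc⁵/G) = 1.957e9 J
1.41e4 × 4.354e-18 / 1.957e9 = 3.138e-23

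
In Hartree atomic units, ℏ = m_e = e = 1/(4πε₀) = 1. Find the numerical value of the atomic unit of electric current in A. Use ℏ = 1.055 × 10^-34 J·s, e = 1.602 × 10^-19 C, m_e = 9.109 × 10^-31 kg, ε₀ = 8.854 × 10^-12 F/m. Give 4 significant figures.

6.612 × 10^-3 A

The unique combination of the constants set to 1 with dimensions of current is I_au = e E_h/ℏ = m_e e⁵/((4πε₀)²ℏ³).
E_h = 4.354 × 10^-18 J
e·E_h/ℏ = 6.612 × 10^-3 A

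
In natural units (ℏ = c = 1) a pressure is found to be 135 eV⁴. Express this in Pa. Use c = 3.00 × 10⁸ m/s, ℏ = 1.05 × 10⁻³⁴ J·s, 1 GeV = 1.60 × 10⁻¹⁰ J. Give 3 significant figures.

Pressure is [E]/[L]³ = [E]⁴/(ℏc)³.
1 GeV⁴ → 1/(ℏc)³ × (1 GeV in J)⁴ = 2.10 × 10³⁷ Pa.
Convert the energy scale: 135 eV⁴ = 1.35 × 10⁻³⁴ GeV⁴.
Result: 1.35 × 10⁻³⁴ × 2.10 × 10³⁷ = 2.83 × 10³ Pa.

2.83 × 10³ Pa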